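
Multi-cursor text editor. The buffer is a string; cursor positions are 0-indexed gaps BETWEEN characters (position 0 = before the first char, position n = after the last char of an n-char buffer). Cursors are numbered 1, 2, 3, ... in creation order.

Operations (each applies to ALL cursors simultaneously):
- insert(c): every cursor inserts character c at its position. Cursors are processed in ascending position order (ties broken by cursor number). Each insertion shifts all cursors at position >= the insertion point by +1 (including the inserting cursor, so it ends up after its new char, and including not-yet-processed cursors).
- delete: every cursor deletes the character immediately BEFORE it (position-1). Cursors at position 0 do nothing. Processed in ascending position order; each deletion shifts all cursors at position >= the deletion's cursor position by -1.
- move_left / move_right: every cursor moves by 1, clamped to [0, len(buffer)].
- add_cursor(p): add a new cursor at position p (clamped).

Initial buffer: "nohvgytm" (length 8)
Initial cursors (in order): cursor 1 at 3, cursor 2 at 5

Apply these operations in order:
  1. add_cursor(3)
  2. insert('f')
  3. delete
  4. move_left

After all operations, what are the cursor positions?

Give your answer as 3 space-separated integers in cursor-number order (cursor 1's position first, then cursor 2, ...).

Answer: 2 4 2

Derivation:
After op 1 (add_cursor(3)): buffer="nohvgytm" (len 8), cursors c1@3 c3@3 c2@5, authorship ........
After op 2 (insert('f')): buffer="nohffvgfytm" (len 11), cursors c1@5 c3@5 c2@8, authorship ...13..2...
After op 3 (delete): buffer="nohvgytm" (len 8), cursors c1@3 c3@3 c2@5, authorship ........
After op 4 (move_left): buffer="nohvgytm" (len 8), cursors c1@2 c3@2 c2@4, authorship ........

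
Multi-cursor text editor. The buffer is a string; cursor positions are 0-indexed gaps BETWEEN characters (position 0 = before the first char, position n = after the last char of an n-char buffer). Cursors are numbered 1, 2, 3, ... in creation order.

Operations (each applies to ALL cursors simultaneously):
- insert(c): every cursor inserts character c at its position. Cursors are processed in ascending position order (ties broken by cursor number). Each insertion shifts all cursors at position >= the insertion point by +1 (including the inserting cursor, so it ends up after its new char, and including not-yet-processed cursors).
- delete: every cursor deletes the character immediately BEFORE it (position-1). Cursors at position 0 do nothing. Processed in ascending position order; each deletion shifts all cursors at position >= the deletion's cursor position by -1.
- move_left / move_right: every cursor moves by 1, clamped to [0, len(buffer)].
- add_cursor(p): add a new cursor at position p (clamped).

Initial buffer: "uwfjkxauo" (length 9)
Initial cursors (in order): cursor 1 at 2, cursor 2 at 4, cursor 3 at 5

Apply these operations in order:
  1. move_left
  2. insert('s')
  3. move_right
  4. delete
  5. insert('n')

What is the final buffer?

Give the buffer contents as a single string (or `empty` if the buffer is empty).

Answer: usnfsnsnxauo

Derivation:
After op 1 (move_left): buffer="uwfjkxauo" (len 9), cursors c1@1 c2@3 c3@4, authorship .........
After op 2 (insert('s')): buffer="uswfsjskxauo" (len 12), cursors c1@2 c2@5 c3@7, authorship .1..2.3.....
After op 3 (move_right): buffer="uswfsjskxauo" (len 12), cursors c1@3 c2@6 c3@8, authorship .1..2.3.....
After op 4 (delete): buffer="usfssxauo" (len 9), cursors c1@2 c2@4 c3@5, authorship .1.23....
After op 5 (insert('n')): buffer="usnfsnsnxauo" (len 12), cursors c1@3 c2@6 c3@8, authorship .11.2233....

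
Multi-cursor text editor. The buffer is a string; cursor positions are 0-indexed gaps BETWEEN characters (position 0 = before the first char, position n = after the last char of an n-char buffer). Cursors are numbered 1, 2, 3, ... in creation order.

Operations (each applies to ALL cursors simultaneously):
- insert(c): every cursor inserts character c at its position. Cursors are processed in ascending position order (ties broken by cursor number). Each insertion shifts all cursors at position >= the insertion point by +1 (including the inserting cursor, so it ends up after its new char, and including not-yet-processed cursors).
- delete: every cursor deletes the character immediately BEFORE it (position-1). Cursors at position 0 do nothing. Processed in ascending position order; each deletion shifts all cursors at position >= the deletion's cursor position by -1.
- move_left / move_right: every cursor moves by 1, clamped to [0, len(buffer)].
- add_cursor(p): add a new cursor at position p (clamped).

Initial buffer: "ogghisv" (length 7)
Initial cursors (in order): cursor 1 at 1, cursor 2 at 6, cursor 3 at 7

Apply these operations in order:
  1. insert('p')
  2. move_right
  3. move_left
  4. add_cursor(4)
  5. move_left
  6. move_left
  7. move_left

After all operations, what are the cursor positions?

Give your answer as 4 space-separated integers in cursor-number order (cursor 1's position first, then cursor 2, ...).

After op 1 (insert('p')): buffer="opgghispvp" (len 10), cursors c1@2 c2@8 c3@10, authorship .1.....2.3
After op 2 (move_right): buffer="opgghispvp" (len 10), cursors c1@3 c2@9 c3@10, authorship .1.....2.3
After op 3 (move_left): buffer="opgghispvp" (len 10), cursors c1@2 c2@8 c3@9, authorship .1.....2.3
After op 4 (add_cursor(4)): buffer="opgghispvp" (len 10), cursors c1@2 c4@4 c2@8 c3@9, authorship .1.....2.3
After op 5 (move_left): buffer="opgghispvp" (len 10), cursors c1@1 c4@3 c2@7 c3@8, authorship .1.....2.3
After op 6 (move_left): buffer="opgghispvp" (len 10), cursors c1@0 c4@2 c2@6 c3@7, authorship .1.....2.3
After op 7 (move_left): buffer="opgghispvp" (len 10), cursors c1@0 c4@1 c2@5 c3@6, authorship .1.....2.3

Answer: 0 5 6 1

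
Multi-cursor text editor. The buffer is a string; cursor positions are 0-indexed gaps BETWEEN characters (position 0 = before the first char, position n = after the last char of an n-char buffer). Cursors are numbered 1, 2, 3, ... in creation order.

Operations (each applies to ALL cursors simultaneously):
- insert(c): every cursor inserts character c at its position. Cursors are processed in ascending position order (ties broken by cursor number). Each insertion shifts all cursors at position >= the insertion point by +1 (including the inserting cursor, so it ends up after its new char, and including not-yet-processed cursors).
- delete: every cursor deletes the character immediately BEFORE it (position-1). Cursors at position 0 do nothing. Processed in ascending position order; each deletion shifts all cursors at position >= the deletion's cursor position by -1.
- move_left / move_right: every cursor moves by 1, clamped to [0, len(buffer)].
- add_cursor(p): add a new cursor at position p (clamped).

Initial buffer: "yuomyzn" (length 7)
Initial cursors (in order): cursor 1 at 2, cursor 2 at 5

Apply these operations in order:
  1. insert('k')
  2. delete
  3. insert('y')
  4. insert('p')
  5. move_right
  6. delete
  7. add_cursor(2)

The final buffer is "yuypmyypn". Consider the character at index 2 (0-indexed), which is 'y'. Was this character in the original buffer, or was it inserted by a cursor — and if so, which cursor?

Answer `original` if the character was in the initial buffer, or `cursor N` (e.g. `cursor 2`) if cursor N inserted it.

After op 1 (insert('k')): buffer="yukomykzn" (len 9), cursors c1@3 c2@7, authorship ..1...2..
After op 2 (delete): buffer="yuomyzn" (len 7), cursors c1@2 c2@5, authorship .......
After op 3 (insert('y')): buffer="yuyomyyzn" (len 9), cursors c1@3 c2@7, authorship ..1...2..
After op 4 (insert('p')): buffer="yuypomyypzn" (len 11), cursors c1@4 c2@9, authorship ..11...22..
After op 5 (move_right): buffer="yuypomyypzn" (len 11), cursors c1@5 c2@10, authorship ..11...22..
After op 6 (delete): buffer="yuypmyypn" (len 9), cursors c1@4 c2@8, authorship ..11..22.
After op 7 (add_cursor(2)): buffer="yuypmyypn" (len 9), cursors c3@2 c1@4 c2@8, authorship ..11..22.
Authorship (.=original, N=cursor N): . . 1 1 . . 2 2 .
Index 2: author = 1

Answer: cursor 1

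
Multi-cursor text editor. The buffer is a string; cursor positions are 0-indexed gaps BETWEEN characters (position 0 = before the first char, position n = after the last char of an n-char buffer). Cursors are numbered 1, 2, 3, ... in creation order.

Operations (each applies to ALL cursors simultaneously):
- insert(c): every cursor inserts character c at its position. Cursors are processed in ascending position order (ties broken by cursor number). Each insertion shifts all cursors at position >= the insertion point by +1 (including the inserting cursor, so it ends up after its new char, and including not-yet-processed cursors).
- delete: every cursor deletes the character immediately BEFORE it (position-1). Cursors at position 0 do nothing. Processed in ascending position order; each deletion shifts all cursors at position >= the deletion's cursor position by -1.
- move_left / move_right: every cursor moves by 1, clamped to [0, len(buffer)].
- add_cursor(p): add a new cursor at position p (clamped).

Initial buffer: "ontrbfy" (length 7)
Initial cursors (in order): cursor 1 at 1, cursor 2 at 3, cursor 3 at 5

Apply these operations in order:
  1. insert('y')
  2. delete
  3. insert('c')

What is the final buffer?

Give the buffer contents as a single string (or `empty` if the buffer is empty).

Answer: ocntcrbcfy

Derivation:
After op 1 (insert('y')): buffer="oyntyrbyfy" (len 10), cursors c1@2 c2@5 c3@8, authorship .1..2..3..
After op 2 (delete): buffer="ontrbfy" (len 7), cursors c1@1 c2@3 c3@5, authorship .......
After op 3 (insert('c')): buffer="ocntcrbcfy" (len 10), cursors c1@2 c2@5 c3@8, authorship .1..2..3..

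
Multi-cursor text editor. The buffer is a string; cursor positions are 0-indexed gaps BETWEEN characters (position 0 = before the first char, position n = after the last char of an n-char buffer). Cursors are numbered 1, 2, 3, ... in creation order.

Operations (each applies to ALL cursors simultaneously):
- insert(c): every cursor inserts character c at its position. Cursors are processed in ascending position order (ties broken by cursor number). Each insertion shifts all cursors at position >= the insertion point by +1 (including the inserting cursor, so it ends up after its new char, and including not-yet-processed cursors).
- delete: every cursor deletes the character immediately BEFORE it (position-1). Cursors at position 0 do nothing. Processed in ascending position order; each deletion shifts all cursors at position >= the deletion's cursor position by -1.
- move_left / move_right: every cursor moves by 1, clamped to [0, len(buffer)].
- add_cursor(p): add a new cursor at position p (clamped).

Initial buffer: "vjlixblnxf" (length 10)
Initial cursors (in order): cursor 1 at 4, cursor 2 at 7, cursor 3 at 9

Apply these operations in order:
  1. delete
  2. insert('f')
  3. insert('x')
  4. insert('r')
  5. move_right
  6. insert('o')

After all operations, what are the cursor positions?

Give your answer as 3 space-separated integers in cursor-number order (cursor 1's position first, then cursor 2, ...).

Answer: 8 14 19

Derivation:
After op 1 (delete): buffer="vjlxbnf" (len 7), cursors c1@3 c2@5 c3@6, authorship .......
After op 2 (insert('f')): buffer="vjlfxbfnff" (len 10), cursors c1@4 c2@7 c3@9, authorship ...1..2.3.
After op 3 (insert('x')): buffer="vjlfxxbfxnfxf" (len 13), cursors c1@5 c2@9 c3@12, authorship ...11..22.33.
After op 4 (insert('r')): buffer="vjlfxrxbfxrnfxrf" (len 16), cursors c1@6 c2@11 c3@15, authorship ...111..222.333.
After op 5 (move_right): buffer="vjlfxrxbfxrnfxrf" (len 16), cursors c1@7 c2@12 c3@16, authorship ...111..222.333.
After op 6 (insert('o')): buffer="vjlfxrxobfxrnofxrfo" (len 19), cursors c1@8 c2@14 c3@19, authorship ...111.1.222.2333.3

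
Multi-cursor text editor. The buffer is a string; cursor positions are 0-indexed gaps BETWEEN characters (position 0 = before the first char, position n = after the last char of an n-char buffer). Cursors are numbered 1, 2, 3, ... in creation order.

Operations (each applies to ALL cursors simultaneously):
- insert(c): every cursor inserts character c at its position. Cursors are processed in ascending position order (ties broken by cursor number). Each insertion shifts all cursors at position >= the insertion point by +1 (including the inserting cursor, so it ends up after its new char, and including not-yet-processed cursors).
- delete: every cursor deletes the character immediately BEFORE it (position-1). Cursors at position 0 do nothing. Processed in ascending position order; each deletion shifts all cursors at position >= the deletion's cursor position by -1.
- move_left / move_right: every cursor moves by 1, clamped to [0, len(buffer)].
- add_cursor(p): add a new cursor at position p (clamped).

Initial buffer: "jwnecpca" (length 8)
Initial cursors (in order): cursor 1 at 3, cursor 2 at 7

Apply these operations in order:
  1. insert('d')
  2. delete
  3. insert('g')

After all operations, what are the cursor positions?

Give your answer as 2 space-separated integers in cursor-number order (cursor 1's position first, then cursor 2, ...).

After op 1 (insert('d')): buffer="jwndecpcda" (len 10), cursors c1@4 c2@9, authorship ...1....2.
After op 2 (delete): buffer="jwnecpca" (len 8), cursors c1@3 c2@7, authorship ........
After op 3 (insert('g')): buffer="jwngecpcga" (len 10), cursors c1@4 c2@9, authorship ...1....2.

Answer: 4 9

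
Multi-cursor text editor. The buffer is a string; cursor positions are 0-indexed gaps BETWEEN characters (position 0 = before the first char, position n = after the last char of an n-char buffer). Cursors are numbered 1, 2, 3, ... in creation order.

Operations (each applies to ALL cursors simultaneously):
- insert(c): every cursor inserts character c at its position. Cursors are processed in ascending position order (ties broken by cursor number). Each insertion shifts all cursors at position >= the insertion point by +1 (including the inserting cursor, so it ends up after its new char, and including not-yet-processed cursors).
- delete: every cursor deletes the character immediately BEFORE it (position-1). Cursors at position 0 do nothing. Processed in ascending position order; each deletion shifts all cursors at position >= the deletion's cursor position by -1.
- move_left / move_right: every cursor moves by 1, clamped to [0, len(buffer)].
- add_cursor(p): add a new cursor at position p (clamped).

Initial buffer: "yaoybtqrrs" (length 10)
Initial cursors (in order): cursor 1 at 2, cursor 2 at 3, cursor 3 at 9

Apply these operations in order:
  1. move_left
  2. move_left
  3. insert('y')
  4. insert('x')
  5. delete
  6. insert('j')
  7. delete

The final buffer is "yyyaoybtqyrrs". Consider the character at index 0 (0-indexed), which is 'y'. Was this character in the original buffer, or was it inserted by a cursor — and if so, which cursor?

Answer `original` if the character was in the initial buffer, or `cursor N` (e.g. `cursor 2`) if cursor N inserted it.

Answer: cursor 1

Derivation:
After op 1 (move_left): buffer="yaoybtqrrs" (len 10), cursors c1@1 c2@2 c3@8, authorship ..........
After op 2 (move_left): buffer="yaoybtqrrs" (len 10), cursors c1@0 c2@1 c3@7, authorship ..........
After op 3 (insert('y')): buffer="yyyaoybtqyrrs" (len 13), cursors c1@1 c2@3 c3@10, authorship 1.2......3...
After op 4 (insert('x')): buffer="yxyyxaoybtqyxrrs" (len 16), cursors c1@2 c2@5 c3@13, authorship 11.22......33...
After op 5 (delete): buffer="yyyaoybtqyrrs" (len 13), cursors c1@1 c2@3 c3@10, authorship 1.2......3...
After op 6 (insert('j')): buffer="yjyyjaoybtqyjrrs" (len 16), cursors c1@2 c2@5 c3@13, authorship 11.22......33...
After op 7 (delete): buffer="yyyaoybtqyrrs" (len 13), cursors c1@1 c2@3 c3@10, authorship 1.2......3...
Authorship (.=original, N=cursor N): 1 . 2 . . . . . . 3 . . .
Index 0: author = 1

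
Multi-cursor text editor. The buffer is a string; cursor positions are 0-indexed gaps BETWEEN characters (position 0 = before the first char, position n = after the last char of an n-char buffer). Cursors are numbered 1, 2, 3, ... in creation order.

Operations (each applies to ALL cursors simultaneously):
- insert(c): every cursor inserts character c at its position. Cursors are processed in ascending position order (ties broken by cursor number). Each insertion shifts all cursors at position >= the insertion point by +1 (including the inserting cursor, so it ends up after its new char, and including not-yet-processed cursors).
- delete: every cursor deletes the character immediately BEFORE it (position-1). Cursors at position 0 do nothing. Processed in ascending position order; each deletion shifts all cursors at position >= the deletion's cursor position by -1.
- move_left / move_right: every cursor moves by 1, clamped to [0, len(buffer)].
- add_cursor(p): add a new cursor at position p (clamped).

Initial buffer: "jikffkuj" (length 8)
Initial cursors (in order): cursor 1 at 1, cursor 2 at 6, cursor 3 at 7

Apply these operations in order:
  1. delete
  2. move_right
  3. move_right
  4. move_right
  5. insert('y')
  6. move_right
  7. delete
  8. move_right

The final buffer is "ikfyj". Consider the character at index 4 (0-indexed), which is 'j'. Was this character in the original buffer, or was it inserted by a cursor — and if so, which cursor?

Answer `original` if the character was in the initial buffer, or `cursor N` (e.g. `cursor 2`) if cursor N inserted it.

After op 1 (delete): buffer="ikffj" (len 5), cursors c1@0 c2@4 c3@4, authorship .....
After op 2 (move_right): buffer="ikffj" (len 5), cursors c1@1 c2@5 c3@5, authorship .....
After op 3 (move_right): buffer="ikffj" (len 5), cursors c1@2 c2@5 c3@5, authorship .....
After op 4 (move_right): buffer="ikffj" (len 5), cursors c1@3 c2@5 c3@5, authorship .....
After op 5 (insert('y')): buffer="ikfyfjyy" (len 8), cursors c1@4 c2@8 c3@8, authorship ...1..23
After op 6 (move_right): buffer="ikfyfjyy" (len 8), cursors c1@5 c2@8 c3@8, authorship ...1..23
After op 7 (delete): buffer="ikfyj" (len 5), cursors c1@4 c2@5 c3@5, authorship ...1.
After op 8 (move_right): buffer="ikfyj" (len 5), cursors c1@5 c2@5 c3@5, authorship ...1.
Authorship (.=original, N=cursor N): . . . 1 .
Index 4: author = original

Answer: original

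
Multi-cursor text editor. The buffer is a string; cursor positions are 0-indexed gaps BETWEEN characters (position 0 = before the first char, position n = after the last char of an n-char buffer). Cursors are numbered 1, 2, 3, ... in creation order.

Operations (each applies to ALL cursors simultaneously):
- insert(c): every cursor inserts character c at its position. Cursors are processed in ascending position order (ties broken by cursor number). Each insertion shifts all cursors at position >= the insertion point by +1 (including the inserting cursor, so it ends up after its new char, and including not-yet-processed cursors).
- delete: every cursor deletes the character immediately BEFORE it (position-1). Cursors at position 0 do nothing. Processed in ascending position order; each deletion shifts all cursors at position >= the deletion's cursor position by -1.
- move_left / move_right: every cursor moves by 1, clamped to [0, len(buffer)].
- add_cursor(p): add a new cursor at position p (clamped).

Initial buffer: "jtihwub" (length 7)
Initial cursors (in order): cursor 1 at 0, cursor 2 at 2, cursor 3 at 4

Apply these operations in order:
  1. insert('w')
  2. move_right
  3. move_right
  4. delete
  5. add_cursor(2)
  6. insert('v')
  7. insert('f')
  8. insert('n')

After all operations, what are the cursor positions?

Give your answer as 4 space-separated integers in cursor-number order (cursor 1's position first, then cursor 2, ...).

After op 1 (insert('w')): buffer="wjtwihwwub" (len 10), cursors c1@1 c2@4 c3@7, authorship 1..2..3...
After op 2 (move_right): buffer="wjtwihwwub" (len 10), cursors c1@2 c2@5 c3@8, authorship 1..2..3...
After op 3 (move_right): buffer="wjtwihwwub" (len 10), cursors c1@3 c2@6 c3@9, authorship 1..2..3...
After op 4 (delete): buffer="wjwiwwb" (len 7), cursors c1@2 c2@4 c3@6, authorship 1.2.3..
After op 5 (add_cursor(2)): buffer="wjwiwwb" (len 7), cursors c1@2 c4@2 c2@4 c3@6, authorship 1.2.3..
After op 6 (insert('v')): buffer="wjvvwivwwvb" (len 11), cursors c1@4 c4@4 c2@7 c3@10, authorship 1.142.23.3.
After op 7 (insert('f')): buffer="wjvvffwivfwwvfb" (len 15), cursors c1@6 c4@6 c2@10 c3@14, authorship 1.14142.223.33.
After op 8 (insert('n')): buffer="wjvvffnnwivfnwwvfnb" (len 19), cursors c1@8 c4@8 c2@13 c3@18, authorship 1.1414142.2223.333.

Answer: 8 13 18 8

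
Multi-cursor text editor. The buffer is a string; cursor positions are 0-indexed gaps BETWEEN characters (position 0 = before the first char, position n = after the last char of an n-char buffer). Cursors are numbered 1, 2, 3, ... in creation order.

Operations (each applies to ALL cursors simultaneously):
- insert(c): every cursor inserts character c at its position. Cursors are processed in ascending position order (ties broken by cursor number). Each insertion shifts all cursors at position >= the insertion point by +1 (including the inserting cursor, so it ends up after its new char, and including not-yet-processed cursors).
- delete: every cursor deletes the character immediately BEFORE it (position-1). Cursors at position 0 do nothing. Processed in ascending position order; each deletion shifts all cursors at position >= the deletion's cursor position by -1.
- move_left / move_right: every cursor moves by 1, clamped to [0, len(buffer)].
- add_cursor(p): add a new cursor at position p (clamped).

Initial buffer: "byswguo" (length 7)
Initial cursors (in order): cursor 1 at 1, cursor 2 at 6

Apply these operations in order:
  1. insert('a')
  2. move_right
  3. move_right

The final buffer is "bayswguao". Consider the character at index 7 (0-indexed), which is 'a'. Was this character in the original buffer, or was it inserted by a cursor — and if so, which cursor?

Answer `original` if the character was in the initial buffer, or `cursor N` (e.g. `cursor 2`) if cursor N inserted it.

Answer: cursor 2

Derivation:
After op 1 (insert('a')): buffer="bayswguao" (len 9), cursors c1@2 c2@8, authorship .1.....2.
After op 2 (move_right): buffer="bayswguao" (len 9), cursors c1@3 c2@9, authorship .1.....2.
After op 3 (move_right): buffer="bayswguao" (len 9), cursors c1@4 c2@9, authorship .1.....2.
Authorship (.=original, N=cursor N): . 1 . . . . . 2 .
Index 7: author = 2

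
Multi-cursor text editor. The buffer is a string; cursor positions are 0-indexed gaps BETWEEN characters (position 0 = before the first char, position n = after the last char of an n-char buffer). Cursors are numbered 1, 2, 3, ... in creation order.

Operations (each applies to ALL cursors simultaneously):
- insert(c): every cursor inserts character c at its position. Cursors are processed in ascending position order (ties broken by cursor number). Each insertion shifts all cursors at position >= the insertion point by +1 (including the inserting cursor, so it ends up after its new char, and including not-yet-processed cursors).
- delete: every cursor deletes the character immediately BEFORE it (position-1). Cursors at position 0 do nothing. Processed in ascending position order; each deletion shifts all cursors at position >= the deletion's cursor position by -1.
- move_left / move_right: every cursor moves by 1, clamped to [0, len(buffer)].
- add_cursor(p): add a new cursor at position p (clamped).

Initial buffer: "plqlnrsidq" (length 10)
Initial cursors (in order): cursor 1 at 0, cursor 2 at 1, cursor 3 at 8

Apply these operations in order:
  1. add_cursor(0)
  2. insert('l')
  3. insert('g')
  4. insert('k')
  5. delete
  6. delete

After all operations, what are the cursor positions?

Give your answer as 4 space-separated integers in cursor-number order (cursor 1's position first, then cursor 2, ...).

Answer: 2 4 12 2

Derivation:
After op 1 (add_cursor(0)): buffer="plqlnrsidq" (len 10), cursors c1@0 c4@0 c2@1 c3@8, authorship ..........
After op 2 (insert('l')): buffer="llpllqlnrsildq" (len 14), cursors c1@2 c4@2 c2@4 c3@12, authorship 14.2.......3..
After op 3 (insert('g')): buffer="llggplglqlnrsilgdq" (len 18), cursors c1@4 c4@4 c2@7 c3@16, authorship 1414.22.......33..
After op 4 (insert('k')): buffer="llggkkplgklqlnrsilgkdq" (len 22), cursors c1@6 c4@6 c2@10 c3@20, authorship 141414.222.......333..
After op 5 (delete): buffer="llggplglqlnrsilgdq" (len 18), cursors c1@4 c4@4 c2@7 c3@16, authorship 1414.22.......33..
After op 6 (delete): buffer="llpllqlnrsildq" (len 14), cursors c1@2 c4@2 c2@4 c3@12, authorship 14.2.......3..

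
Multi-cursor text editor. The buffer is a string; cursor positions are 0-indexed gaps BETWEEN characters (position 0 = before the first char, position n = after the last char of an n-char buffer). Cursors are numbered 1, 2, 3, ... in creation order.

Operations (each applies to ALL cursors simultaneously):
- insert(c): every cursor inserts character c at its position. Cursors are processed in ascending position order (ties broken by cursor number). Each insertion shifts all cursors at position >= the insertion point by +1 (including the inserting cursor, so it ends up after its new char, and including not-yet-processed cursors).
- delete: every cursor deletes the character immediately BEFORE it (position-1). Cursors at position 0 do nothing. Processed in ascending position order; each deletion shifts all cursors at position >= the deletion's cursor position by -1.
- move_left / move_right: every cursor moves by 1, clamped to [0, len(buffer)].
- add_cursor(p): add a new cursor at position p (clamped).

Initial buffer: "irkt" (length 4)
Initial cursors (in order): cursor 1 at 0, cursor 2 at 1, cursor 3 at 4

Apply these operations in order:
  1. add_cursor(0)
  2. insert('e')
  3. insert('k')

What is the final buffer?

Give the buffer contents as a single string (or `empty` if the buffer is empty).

After op 1 (add_cursor(0)): buffer="irkt" (len 4), cursors c1@0 c4@0 c2@1 c3@4, authorship ....
After op 2 (insert('e')): buffer="eeierkte" (len 8), cursors c1@2 c4@2 c2@4 c3@8, authorship 14.2...3
After op 3 (insert('k')): buffer="eekkiekrktek" (len 12), cursors c1@4 c4@4 c2@7 c3@12, authorship 1414.22...33

Answer: eekkiekrktek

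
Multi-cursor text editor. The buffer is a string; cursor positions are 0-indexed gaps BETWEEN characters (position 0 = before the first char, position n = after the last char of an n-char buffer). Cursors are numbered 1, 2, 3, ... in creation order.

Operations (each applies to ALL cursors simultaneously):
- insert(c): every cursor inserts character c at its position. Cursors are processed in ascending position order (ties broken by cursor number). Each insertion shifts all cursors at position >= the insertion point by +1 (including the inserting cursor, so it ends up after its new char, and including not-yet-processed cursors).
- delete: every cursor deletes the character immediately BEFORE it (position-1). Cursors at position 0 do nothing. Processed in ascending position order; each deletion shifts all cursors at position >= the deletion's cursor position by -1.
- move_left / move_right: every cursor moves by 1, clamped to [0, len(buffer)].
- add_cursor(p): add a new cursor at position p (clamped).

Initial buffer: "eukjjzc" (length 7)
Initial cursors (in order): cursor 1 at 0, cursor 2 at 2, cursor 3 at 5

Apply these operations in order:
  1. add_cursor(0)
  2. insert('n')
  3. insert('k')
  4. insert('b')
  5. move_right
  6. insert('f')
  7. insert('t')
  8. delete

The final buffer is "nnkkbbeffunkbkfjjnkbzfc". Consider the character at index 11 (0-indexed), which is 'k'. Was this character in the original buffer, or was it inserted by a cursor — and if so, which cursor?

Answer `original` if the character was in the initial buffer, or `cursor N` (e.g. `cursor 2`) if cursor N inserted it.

Answer: cursor 2

Derivation:
After op 1 (add_cursor(0)): buffer="eukjjzc" (len 7), cursors c1@0 c4@0 c2@2 c3@5, authorship .......
After op 2 (insert('n')): buffer="nneunkjjnzc" (len 11), cursors c1@2 c4@2 c2@5 c3@9, authorship 14..2...3..
After op 3 (insert('k')): buffer="nnkkeunkkjjnkzc" (len 15), cursors c1@4 c4@4 c2@8 c3@13, authorship 1414..22...33..
After op 4 (insert('b')): buffer="nnkkbbeunkbkjjnkbzc" (len 19), cursors c1@6 c4@6 c2@11 c3@17, authorship 141414..222...333..
After op 5 (move_right): buffer="nnkkbbeunkbkjjnkbzc" (len 19), cursors c1@7 c4@7 c2@12 c3@18, authorship 141414..222...333..
After op 6 (insert('f')): buffer="nnkkbbeffunkbkfjjnkbzfc" (len 23), cursors c1@9 c4@9 c2@15 c3@22, authorship 141414.14.222.2..333.3.
After op 7 (insert('t')): buffer="nnkkbbeffttunkbkftjjnkbzftc" (len 27), cursors c1@11 c4@11 c2@18 c3@26, authorship 141414.1414.222.22..333.33.
After op 8 (delete): buffer="nnkkbbeffunkbkfjjnkbzfc" (len 23), cursors c1@9 c4@9 c2@15 c3@22, authorship 141414.14.222.2..333.3.
Authorship (.=original, N=cursor N): 1 4 1 4 1 4 . 1 4 . 2 2 2 . 2 . . 3 3 3 . 3 .
Index 11: author = 2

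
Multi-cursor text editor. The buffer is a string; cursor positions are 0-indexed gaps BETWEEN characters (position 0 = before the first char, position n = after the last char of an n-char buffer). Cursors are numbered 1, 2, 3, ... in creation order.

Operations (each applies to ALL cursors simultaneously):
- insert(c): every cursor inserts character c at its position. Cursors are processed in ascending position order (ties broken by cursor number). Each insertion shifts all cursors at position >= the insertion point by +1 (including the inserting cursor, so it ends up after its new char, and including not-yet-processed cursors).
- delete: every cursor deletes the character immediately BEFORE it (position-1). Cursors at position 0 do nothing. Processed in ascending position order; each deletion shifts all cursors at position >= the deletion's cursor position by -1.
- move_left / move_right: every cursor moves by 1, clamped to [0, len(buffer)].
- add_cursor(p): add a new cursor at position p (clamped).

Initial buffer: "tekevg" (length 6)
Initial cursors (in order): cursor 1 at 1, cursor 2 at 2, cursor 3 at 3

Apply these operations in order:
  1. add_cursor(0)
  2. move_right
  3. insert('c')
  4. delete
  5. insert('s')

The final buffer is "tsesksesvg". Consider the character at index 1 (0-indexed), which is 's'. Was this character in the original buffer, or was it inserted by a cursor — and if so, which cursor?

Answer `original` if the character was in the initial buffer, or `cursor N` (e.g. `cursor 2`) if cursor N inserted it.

After op 1 (add_cursor(0)): buffer="tekevg" (len 6), cursors c4@0 c1@1 c2@2 c3@3, authorship ......
After op 2 (move_right): buffer="tekevg" (len 6), cursors c4@1 c1@2 c2@3 c3@4, authorship ......
After op 3 (insert('c')): buffer="tceckcecvg" (len 10), cursors c4@2 c1@4 c2@6 c3@8, authorship .4.1.2.3..
After op 4 (delete): buffer="tekevg" (len 6), cursors c4@1 c1@2 c2@3 c3@4, authorship ......
After op 5 (insert('s')): buffer="tsesksesvg" (len 10), cursors c4@2 c1@4 c2@6 c3@8, authorship .4.1.2.3..
Authorship (.=original, N=cursor N): . 4 . 1 . 2 . 3 . .
Index 1: author = 4

Answer: cursor 4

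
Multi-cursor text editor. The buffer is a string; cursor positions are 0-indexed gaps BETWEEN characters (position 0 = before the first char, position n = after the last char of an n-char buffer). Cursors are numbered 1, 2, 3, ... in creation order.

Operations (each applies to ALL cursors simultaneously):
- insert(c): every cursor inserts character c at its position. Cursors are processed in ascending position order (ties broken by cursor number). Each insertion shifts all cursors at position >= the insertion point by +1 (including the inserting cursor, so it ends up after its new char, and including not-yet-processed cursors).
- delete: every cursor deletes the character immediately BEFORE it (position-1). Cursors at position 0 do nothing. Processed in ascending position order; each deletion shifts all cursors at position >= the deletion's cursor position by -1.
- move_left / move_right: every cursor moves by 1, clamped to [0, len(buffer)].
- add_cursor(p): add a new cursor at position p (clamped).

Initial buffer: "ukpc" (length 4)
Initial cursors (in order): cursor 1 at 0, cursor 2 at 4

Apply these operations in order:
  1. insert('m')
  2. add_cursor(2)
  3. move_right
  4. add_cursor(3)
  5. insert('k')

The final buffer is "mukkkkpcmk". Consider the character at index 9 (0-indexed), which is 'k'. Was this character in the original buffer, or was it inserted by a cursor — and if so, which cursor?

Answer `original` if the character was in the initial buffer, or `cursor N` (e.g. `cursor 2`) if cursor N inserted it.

Answer: cursor 2

Derivation:
After op 1 (insert('m')): buffer="mukpcm" (len 6), cursors c1@1 c2@6, authorship 1....2
After op 2 (add_cursor(2)): buffer="mukpcm" (len 6), cursors c1@1 c3@2 c2@6, authorship 1....2
After op 3 (move_right): buffer="mukpcm" (len 6), cursors c1@2 c3@3 c2@6, authorship 1....2
After op 4 (add_cursor(3)): buffer="mukpcm" (len 6), cursors c1@2 c3@3 c4@3 c2@6, authorship 1....2
After op 5 (insert('k')): buffer="mukkkkpcmk" (len 10), cursors c1@3 c3@6 c4@6 c2@10, authorship 1.1.34..22
Authorship (.=original, N=cursor N): 1 . 1 . 3 4 . . 2 2
Index 9: author = 2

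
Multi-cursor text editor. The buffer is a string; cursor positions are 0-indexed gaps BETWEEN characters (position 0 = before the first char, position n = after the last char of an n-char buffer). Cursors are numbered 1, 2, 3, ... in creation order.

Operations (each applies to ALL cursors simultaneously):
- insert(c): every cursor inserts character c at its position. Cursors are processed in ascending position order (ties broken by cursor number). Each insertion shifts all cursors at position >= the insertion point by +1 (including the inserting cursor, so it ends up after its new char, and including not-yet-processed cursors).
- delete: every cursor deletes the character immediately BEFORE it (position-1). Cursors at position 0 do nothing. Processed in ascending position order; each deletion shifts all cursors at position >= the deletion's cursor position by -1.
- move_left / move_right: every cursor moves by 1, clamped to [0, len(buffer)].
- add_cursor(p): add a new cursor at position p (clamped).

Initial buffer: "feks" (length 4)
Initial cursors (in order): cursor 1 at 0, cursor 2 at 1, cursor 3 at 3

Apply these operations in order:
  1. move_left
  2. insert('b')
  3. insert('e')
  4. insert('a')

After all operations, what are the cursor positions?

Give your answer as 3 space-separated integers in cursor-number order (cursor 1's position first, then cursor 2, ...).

After op 1 (move_left): buffer="feks" (len 4), cursors c1@0 c2@0 c3@2, authorship ....
After op 2 (insert('b')): buffer="bbfebks" (len 7), cursors c1@2 c2@2 c3@5, authorship 12..3..
After op 3 (insert('e')): buffer="bbeefebeks" (len 10), cursors c1@4 c2@4 c3@8, authorship 1212..33..
After op 4 (insert('a')): buffer="bbeeaafebeaks" (len 13), cursors c1@6 c2@6 c3@11, authorship 121212..333..

Answer: 6 6 11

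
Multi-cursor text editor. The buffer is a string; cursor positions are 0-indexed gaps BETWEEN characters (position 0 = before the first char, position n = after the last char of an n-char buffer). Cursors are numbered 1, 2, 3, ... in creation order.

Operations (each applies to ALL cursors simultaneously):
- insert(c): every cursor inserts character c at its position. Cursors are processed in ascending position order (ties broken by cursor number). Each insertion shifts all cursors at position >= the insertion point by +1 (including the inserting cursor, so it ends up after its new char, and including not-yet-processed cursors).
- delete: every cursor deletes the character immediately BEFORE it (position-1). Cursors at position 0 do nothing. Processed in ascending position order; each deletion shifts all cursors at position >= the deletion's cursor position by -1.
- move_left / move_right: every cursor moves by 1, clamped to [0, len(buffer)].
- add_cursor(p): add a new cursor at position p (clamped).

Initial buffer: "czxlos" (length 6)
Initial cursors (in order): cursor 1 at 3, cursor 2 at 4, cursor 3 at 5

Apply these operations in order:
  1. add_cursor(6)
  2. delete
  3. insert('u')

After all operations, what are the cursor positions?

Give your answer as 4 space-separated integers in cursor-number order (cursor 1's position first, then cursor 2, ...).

After op 1 (add_cursor(6)): buffer="czxlos" (len 6), cursors c1@3 c2@4 c3@5 c4@6, authorship ......
After op 2 (delete): buffer="cz" (len 2), cursors c1@2 c2@2 c3@2 c4@2, authorship ..
After op 3 (insert('u')): buffer="czuuuu" (len 6), cursors c1@6 c2@6 c3@6 c4@6, authorship ..1234

Answer: 6 6 6 6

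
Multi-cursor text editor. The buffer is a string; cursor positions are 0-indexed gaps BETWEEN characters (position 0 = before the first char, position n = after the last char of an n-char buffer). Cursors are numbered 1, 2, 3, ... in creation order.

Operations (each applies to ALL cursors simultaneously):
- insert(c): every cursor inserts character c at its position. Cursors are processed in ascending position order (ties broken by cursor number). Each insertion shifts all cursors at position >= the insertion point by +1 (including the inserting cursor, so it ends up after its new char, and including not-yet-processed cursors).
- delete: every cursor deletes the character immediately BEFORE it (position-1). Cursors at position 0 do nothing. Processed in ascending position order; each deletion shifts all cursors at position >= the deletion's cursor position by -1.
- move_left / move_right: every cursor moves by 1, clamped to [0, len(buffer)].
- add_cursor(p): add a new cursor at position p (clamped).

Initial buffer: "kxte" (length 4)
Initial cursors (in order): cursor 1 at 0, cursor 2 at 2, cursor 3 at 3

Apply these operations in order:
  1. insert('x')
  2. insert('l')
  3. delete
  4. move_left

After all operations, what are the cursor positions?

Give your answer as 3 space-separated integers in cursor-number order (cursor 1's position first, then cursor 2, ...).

After op 1 (insert('x')): buffer="xkxxtxe" (len 7), cursors c1@1 c2@4 c3@6, authorship 1..2.3.
After op 2 (insert('l')): buffer="xlkxxltxle" (len 10), cursors c1@2 c2@6 c3@9, authorship 11..22.33.
After op 3 (delete): buffer="xkxxtxe" (len 7), cursors c1@1 c2@4 c3@6, authorship 1..2.3.
After op 4 (move_left): buffer="xkxxtxe" (len 7), cursors c1@0 c2@3 c3@5, authorship 1..2.3.

Answer: 0 3 5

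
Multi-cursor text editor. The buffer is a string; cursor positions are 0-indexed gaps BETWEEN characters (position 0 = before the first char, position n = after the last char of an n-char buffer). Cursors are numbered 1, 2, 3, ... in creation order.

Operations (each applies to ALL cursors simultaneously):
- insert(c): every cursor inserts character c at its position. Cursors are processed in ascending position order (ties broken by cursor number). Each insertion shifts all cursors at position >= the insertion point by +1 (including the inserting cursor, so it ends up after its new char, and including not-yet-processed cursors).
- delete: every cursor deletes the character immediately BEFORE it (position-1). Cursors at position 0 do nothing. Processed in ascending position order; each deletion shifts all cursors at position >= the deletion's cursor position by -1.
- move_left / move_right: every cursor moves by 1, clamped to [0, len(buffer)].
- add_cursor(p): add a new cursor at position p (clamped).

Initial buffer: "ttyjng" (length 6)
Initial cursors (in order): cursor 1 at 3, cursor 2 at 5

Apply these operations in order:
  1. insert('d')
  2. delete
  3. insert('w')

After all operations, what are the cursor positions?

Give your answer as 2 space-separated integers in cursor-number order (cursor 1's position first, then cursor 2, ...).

After op 1 (insert('d')): buffer="ttydjndg" (len 8), cursors c1@4 c2@7, authorship ...1..2.
After op 2 (delete): buffer="ttyjng" (len 6), cursors c1@3 c2@5, authorship ......
After op 3 (insert('w')): buffer="ttywjnwg" (len 8), cursors c1@4 c2@7, authorship ...1..2.

Answer: 4 7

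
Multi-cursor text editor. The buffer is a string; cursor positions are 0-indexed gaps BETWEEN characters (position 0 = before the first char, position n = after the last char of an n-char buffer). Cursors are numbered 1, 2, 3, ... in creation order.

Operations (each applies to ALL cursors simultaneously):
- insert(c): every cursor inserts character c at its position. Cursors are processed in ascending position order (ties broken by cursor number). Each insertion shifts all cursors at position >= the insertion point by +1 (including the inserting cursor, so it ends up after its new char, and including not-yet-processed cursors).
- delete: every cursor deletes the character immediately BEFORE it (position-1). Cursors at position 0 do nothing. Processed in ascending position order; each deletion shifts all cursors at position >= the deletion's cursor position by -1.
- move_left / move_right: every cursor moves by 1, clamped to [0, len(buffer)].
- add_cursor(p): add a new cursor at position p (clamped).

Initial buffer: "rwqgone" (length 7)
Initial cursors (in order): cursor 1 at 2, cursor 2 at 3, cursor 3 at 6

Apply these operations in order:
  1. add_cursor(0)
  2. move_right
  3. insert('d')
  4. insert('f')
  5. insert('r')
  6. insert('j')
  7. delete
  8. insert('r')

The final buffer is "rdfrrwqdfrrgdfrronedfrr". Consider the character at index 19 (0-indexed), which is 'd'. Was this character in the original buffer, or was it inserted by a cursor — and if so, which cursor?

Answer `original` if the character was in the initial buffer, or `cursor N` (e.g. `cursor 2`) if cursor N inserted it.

Answer: cursor 3

Derivation:
After op 1 (add_cursor(0)): buffer="rwqgone" (len 7), cursors c4@0 c1@2 c2@3 c3@6, authorship .......
After op 2 (move_right): buffer="rwqgone" (len 7), cursors c4@1 c1@3 c2@4 c3@7, authorship .......
After op 3 (insert('d')): buffer="rdwqdgdoned" (len 11), cursors c4@2 c1@5 c2@7 c3@11, authorship .4..1.2...3
After op 4 (insert('f')): buffer="rdfwqdfgdfonedf" (len 15), cursors c4@3 c1@7 c2@10 c3@15, authorship .44..11.22...33
After op 5 (insert('r')): buffer="rdfrwqdfrgdfronedfr" (len 19), cursors c4@4 c1@9 c2@13 c3@19, authorship .444..111.222...333
After op 6 (insert('j')): buffer="rdfrjwqdfrjgdfrjonedfrj" (len 23), cursors c4@5 c1@11 c2@16 c3@23, authorship .4444..1111.2222...3333
After op 7 (delete): buffer="rdfrwqdfrgdfronedfr" (len 19), cursors c4@4 c1@9 c2@13 c3@19, authorship .444..111.222...333
After op 8 (insert('r')): buffer="rdfrrwqdfrrgdfrronedfrr" (len 23), cursors c4@5 c1@11 c2@16 c3@23, authorship .4444..1111.2222...3333
Authorship (.=original, N=cursor N): . 4 4 4 4 . . 1 1 1 1 . 2 2 2 2 . . . 3 3 3 3
Index 19: author = 3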